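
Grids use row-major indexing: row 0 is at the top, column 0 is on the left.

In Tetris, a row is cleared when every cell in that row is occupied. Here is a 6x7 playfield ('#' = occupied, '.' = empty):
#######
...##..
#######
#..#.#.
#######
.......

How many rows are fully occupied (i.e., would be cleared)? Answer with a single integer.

Answer: 3

Derivation:
Check each row:
  row 0: 0 empty cells -> FULL (clear)
  row 1: 5 empty cells -> not full
  row 2: 0 empty cells -> FULL (clear)
  row 3: 4 empty cells -> not full
  row 4: 0 empty cells -> FULL (clear)
  row 5: 7 empty cells -> not full
Total rows cleared: 3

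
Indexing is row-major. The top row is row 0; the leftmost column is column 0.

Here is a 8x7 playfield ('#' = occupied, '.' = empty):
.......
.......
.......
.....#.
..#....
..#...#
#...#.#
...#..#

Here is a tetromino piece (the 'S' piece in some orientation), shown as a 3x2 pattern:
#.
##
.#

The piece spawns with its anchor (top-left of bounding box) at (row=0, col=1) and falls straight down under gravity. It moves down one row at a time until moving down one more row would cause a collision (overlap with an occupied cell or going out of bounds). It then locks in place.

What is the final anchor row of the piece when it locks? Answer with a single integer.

Answer: 1

Derivation:
Spawn at (row=0, col=1). Try each row:
  row 0: fits
  row 1: fits
  row 2: blocked -> lock at row 1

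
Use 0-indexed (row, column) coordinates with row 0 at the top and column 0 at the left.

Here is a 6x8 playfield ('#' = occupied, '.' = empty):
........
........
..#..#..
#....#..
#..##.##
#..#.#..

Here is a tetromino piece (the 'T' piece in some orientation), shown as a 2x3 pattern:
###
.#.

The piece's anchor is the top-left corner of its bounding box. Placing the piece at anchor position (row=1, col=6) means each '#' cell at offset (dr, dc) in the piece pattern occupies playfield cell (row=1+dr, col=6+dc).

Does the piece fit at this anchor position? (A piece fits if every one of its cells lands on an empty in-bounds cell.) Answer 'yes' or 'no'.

Check each piece cell at anchor (1, 6):
  offset (0,0) -> (1,6): empty -> OK
  offset (0,1) -> (1,7): empty -> OK
  offset (0,2) -> (1,8): out of bounds -> FAIL
  offset (1,1) -> (2,7): empty -> OK
All cells valid: no

Answer: no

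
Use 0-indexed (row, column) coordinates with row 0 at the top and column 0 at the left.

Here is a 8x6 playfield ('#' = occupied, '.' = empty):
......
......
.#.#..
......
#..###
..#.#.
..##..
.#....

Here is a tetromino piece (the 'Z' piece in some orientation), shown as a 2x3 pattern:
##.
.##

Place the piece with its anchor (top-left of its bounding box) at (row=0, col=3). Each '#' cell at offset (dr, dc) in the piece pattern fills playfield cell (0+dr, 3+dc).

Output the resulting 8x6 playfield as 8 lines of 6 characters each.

Answer: ...##.
....##
.#.#..
......
#..###
..#.#.
..##..
.#....

Derivation:
Fill (0+0,3+0) = (0,3)
Fill (0+0,3+1) = (0,4)
Fill (0+1,3+1) = (1,4)
Fill (0+1,3+2) = (1,5)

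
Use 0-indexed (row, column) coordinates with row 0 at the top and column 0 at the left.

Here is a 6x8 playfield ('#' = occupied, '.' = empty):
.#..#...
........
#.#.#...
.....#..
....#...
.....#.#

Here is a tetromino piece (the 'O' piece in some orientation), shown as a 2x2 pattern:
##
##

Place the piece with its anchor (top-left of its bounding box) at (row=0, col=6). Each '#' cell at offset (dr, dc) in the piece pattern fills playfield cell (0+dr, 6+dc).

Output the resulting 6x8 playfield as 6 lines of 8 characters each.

Answer: .#..#.##
......##
#.#.#...
.....#..
....#...
.....#.#

Derivation:
Fill (0+0,6+0) = (0,6)
Fill (0+0,6+1) = (0,7)
Fill (0+1,6+0) = (1,6)
Fill (0+1,6+1) = (1,7)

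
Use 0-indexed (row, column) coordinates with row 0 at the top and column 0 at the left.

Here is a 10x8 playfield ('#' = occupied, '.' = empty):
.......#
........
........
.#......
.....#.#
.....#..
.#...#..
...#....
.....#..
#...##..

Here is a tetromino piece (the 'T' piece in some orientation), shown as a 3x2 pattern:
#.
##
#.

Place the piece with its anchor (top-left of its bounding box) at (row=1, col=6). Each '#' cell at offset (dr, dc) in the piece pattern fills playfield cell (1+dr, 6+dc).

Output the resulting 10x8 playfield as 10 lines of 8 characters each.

Fill (1+0,6+0) = (1,6)
Fill (1+1,6+0) = (2,6)
Fill (1+1,6+1) = (2,7)
Fill (1+2,6+0) = (3,6)

Answer: .......#
......#.
......##
.#....#.
.....#.#
.....#..
.#...#..
...#....
.....#..
#...##..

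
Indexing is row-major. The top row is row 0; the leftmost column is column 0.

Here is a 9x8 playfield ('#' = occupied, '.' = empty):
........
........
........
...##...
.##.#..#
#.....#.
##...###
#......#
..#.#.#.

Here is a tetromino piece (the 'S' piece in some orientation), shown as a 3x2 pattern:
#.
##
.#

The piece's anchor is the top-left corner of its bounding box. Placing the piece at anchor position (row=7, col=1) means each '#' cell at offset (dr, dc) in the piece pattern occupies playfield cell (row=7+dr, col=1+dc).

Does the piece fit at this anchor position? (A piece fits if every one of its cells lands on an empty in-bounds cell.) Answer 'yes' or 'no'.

Check each piece cell at anchor (7, 1):
  offset (0,0) -> (7,1): empty -> OK
  offset (1,0) -> (8,1): empty -> OK
  offset (1,1) -> (8,2): occupied ('#') -> FAIL
  offset (2,1) -> (9,2): out of bounds -> FAIL
All cells valid: no

Answer: no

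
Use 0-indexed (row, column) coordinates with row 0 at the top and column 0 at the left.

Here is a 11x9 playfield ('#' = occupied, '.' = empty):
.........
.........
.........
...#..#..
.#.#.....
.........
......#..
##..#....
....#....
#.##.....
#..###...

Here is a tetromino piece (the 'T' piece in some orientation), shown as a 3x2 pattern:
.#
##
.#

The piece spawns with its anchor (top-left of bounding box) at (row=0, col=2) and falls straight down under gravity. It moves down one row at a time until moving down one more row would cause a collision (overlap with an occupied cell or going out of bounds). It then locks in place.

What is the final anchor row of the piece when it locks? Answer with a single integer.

Answer: 0

Derivation:
Spawn at (row=0, col=2). Try each row:
  row 0: fits
  row 1: blocked -> lock at row 0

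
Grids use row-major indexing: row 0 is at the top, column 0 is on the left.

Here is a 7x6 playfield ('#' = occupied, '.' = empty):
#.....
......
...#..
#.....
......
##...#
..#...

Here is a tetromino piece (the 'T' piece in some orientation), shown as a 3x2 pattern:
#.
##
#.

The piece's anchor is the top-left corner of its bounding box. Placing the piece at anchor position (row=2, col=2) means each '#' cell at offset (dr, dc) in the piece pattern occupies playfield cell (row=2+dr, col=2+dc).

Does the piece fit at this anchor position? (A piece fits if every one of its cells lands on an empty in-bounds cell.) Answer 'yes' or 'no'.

Answer: yes

Derivation:
Check each piece cell at anchor (2, 2):
  offset (0,0) -> (2,2): empty -> OK
  offset (1,0) -> (3,2): empty -> OK
  offset (1,1) -> (3,3): empty -> OK
  offset (2,0) -> (4,2): empty -> OK
All cells valid: yes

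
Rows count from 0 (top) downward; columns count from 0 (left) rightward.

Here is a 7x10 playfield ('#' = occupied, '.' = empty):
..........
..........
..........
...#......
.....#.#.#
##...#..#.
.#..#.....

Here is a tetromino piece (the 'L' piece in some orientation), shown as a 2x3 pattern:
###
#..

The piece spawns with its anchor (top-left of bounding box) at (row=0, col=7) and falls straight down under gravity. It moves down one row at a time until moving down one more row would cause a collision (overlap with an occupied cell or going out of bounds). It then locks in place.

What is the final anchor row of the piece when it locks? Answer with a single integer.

Answer: 2

Derivation:
Spawn at (row=0, col=7). Try each row:
  row 0: fits
  row 1: fits
  row 2: fits
  row 3: blocked -> lock at row 2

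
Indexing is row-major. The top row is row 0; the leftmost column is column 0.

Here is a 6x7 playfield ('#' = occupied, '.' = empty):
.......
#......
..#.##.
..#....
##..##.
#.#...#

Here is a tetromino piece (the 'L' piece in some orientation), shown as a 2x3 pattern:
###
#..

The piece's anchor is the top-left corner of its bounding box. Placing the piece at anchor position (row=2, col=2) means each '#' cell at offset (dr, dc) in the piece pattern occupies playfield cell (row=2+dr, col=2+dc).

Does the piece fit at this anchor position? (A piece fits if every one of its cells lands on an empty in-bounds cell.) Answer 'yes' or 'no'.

Check each piece cell at anchor (2, 2):
  offset (0,0) -> (2,2): occupied ('#') -> FAIL
  offset (0,1) -> (2,3): empty -> OK
  offset (0,2) -> (2,4): occupied ('#') -> FAIL
  offset (1,0) -> (3,2): occupied ('#') -> FAIL
All cells valid: no

Answer: no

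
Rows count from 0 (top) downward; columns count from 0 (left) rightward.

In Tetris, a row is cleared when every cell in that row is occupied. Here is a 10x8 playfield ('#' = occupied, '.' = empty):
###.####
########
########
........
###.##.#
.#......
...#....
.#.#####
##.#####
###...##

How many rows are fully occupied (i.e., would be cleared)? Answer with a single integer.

Answer: 2

Derivation:
Check each row:
  row 0: 1 empty cell -> not full
  row 1: 0 empty cells -> FULL (clear)
  row 2: 0 empty cells -> FULL (clear)
  row 3: 8 empty cells -> not full
  row 4: 2 empty cells -> not full
  row 5: 7 empty cells -> not full
  row 6: 7 empty cells -> not full
  row 7: 2 empty cells -> not full
  row 8: 1 empty cell -> not full
  row 9: 3 empty cells -> not full
Total rows cleared: 2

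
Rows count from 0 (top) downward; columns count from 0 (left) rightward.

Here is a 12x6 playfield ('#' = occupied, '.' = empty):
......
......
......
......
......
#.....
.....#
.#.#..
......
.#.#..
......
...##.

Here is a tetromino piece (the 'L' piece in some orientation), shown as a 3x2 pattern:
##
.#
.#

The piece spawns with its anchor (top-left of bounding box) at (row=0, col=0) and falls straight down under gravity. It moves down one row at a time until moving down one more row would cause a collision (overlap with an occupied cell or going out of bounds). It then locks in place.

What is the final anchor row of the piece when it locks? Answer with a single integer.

Answer: 4

Derivation:
Spawn at (row=0, col=0). Try each row:
  row 0: fits
  row 1: fits
  row 2: fits
  row 3: fits
  row 4: fits
  row 5: blocked -> lock at row 4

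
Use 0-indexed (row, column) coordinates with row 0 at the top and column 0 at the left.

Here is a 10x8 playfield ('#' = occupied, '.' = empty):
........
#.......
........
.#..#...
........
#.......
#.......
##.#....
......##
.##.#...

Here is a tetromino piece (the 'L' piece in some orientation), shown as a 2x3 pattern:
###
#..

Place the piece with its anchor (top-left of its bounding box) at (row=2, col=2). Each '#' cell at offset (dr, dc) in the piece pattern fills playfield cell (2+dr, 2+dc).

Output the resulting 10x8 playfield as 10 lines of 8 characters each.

Fill (2+0,2+0) = (2,2)
Fill (2+0,2+1) = (2,3)
Fill (2+0,2+2) = (2,4)
Fill (2+1,2+0) = (3,2)

Answer: ........
#.......
..###...
.##.#...
........
#.......
#.......
##.#....
......##
.##.#...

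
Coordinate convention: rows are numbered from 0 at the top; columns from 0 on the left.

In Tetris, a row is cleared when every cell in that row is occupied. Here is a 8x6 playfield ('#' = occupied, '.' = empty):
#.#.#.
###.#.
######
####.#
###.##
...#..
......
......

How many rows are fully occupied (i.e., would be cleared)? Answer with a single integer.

Check each row:
  row 0: 3 empty cells -> not full
  row 1: 2 empty cells -> not full
  row 2: 0 empty cells -> FULL (clear)
  row 3: 1 empty cell -> not full
  row 4: 1 empty cell -> not full
  row 5: 5 empty cells -> not full
  row 6: 6 empty cells -> not full
  row 7: 6 empty cells -> not full
Total rows cleared: 1

Answer: 1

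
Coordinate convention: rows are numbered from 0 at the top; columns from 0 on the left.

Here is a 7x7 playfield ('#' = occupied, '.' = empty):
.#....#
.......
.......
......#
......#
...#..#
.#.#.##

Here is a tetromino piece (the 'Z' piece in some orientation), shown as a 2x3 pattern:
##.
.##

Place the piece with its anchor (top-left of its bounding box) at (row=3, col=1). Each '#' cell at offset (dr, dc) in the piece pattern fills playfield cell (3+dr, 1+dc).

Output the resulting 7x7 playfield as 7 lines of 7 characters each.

Answer: .#....#
.......
.......
.##...#
..##..#
...#..#
.#.#.##

Derivation:
Fill (3+0,1+0) = (3,1)
Fill (3+0,1+1) = (3,2)
Fill (3+1,1+1) = (4,2)
Fill (3+1,1+2) = (4,3)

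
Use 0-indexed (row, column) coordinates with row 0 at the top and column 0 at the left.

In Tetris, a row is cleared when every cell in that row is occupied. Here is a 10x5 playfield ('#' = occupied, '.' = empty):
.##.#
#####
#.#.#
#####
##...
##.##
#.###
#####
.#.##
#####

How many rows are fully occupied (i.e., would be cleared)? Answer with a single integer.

Answer: 4

Derivation:
Check each row:
  row 0: 2 empty cells -> not full
  row 1: 0 empty cells -> FULL (clear)
  row 2: 2 empty cells -> not full
  row 3: 0 empty cells -> FULL (clear)
  row 4: 3 empty cells -> not full
  row 5: 1 empty cell -> not full
  row 6: 1 empty cell -> not full
  row 7: 0 empty cells -> FULL (clear)
  row 8: 2 empty cells -> not full
  row 9: 0 empty cells -> FULL (clear)
Total rows cleared: 4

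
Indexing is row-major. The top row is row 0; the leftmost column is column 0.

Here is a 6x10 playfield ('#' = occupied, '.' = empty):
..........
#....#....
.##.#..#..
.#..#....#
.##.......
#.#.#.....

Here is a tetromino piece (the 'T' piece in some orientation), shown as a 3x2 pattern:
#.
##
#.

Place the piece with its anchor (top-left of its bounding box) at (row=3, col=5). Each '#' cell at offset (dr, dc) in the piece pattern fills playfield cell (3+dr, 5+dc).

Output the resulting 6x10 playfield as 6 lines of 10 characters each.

Fill (3+0,5+0) = (3,5)
Fill (3+1,5+0) = (4,5)
Fill (3+1,5+1) = (4,6)
Fill (3+2,5+0) = (5,5)

Answer: ..........
#....#....
.##.#..#..
.#..##...#
.##..##...
#.#.##....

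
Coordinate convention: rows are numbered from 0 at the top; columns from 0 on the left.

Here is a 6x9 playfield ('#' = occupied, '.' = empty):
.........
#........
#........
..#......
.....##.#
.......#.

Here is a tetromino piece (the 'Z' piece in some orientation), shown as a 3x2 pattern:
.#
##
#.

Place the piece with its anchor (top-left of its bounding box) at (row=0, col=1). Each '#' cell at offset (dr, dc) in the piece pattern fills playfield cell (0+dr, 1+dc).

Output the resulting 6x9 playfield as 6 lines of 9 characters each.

Fill (0+0,1+1) = (0,2)
Fill (0+1,1+0) = (1,1)
Fill (0+1,1+1) = (1,2)
Fill (0+2,1+0) = (2,1)

Answer: ..#......
###......
##.......
..#......
.....##.#
.......#.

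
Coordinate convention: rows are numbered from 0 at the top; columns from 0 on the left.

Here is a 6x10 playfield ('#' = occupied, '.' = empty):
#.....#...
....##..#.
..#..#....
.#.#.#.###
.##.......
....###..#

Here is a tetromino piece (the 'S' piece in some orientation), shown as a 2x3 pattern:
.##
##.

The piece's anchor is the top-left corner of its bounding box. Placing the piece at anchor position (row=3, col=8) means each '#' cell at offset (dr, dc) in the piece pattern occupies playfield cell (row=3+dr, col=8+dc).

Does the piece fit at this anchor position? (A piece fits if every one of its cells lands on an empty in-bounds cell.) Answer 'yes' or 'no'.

Check each piece cell at anchor (3, 8):
  offset (0,1) -> (3,9): occupied ('#') -> FAIL
  offset (0,2) -> (3,10): out of bounds -> FAIL
  offset (1,0) -> (4,8): empty -> OK
  offset (1,1) -> (4,9): empty -> OK
All cells valid: no

Answer: no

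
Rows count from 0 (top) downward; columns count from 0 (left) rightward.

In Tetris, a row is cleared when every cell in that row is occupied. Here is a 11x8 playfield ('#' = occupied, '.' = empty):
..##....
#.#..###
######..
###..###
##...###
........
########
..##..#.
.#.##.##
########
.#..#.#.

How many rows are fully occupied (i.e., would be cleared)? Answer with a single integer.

Answer: 2

Derivation:
Check each row:
  row 0: 6 empty cells -> not full
  row 1: 3 empty cells -> not full
  row 2: 2 empty cells -> not full
  row 3: 2 empty cells -> not full
  row 4: 3 empty cells -> not full
  row 5: 8 empty cells -> not full
  row 6: 0 empty cells -> FULL (clear)
  row 7: 5 empty cells -> not full
  row 8: 3 empty cells -> not full
  row 9: 0 empty cells -> FULL (clear)
  row 10: 5 empty cells -> not full
Total rows cleared: 2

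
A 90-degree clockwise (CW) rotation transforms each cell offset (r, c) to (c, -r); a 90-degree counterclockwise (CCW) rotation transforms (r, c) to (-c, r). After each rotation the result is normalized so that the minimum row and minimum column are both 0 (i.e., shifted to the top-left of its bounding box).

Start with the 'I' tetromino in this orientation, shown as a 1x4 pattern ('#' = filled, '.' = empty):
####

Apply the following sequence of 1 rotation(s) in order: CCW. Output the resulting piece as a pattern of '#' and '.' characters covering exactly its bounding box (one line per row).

Answer: #
#
#
#

Derivation:
Start:
####
After rotation 1 (CCW):
#
#
#
#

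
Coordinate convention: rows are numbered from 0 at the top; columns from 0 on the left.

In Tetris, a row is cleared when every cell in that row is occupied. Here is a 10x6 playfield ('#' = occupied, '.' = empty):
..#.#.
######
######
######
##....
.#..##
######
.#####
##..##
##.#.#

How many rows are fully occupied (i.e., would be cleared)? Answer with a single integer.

Check each row:
  row 0: 4 empty cells -> not full
  row 1: 0 empty cells -> FULL (clear)
  row 2: 0 empty cells -> FULL (clear)
  row 3: 0 empty cells -> FULL (clear)
  row 4: 4 empty cells -> not full
  row 5: 3 empty cells -> not full
  row 6: 0 empty cells -> FULL (clear)
  row 7: 1 empty cell -> not full
  row 8: 2 empty cells -> not full
  row 9: 2 empty cells -> not full
Total rows cleared: 4

Answer: 4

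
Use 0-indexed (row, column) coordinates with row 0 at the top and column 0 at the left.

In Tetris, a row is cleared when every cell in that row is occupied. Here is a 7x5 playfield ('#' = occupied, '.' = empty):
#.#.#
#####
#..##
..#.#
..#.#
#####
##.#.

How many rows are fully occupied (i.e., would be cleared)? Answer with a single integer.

Answer: 2

Derivation:
Check each row:
  row 0: 2 empty cells -> not full
  row 1: 0 empty cells -> FULL (clear)
  row 2: 2 empty cells -> not full
  row 3: 3 empty cells -> not full
  row 4: 3 empty cells -> not full
  row 5: 0 empty cells -> FULL (clear)
  row 6: 2 empty cells -> not full
Total rows cleared: 2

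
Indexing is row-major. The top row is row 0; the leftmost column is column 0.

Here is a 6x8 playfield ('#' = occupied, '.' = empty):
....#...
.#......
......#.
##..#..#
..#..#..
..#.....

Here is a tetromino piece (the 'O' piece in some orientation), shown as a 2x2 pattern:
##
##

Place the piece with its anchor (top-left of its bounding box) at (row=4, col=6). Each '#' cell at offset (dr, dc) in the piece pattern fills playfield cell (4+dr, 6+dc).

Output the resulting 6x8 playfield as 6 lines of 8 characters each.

Answer: ....#...
.#......
......#.
##..#..#
..#..###
..#...##

Derivation:
Fill (4+0,6+0) = (4,6)
Fill (4+0,6+1) = (4,7)
Fill (4+1,6+0) = (5,6)
Fill (4+1,6+1) = (5,7)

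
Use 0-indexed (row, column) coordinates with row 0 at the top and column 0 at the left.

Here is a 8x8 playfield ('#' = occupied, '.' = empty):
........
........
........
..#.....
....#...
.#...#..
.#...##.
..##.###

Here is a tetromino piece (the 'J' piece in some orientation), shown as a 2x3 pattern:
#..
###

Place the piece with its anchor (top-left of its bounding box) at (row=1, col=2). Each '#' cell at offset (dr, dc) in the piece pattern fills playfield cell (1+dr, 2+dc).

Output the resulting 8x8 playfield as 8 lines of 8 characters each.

Fill (1+0,2+0) = (1,2)
Fill (1+1,2+0) = (2,2)
Fill (1+1,2+1) = (2,3)
Fill (1+1,2+2) = (2,4)

Answer: ........
..#.....
..###...
..#.....
....#...
.#...#..
.#...##.
..##.###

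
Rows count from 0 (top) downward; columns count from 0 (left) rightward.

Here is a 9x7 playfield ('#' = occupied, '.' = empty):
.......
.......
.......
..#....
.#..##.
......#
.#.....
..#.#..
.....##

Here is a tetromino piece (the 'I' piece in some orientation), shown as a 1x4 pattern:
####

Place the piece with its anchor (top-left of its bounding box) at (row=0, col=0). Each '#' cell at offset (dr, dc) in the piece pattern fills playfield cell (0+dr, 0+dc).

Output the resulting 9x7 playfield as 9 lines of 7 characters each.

Answer: ####...
.......
.......
..#....
.#..##.
......#
.#.....
..#.#..
.....##

Derivation:
Fill (0+0,0+0) = (0,0)
Fill (0+0,0+1) = (0,1)
Fill (0+0,0+2) = (0,2)
Fill (0+0,0+3) = (0,3)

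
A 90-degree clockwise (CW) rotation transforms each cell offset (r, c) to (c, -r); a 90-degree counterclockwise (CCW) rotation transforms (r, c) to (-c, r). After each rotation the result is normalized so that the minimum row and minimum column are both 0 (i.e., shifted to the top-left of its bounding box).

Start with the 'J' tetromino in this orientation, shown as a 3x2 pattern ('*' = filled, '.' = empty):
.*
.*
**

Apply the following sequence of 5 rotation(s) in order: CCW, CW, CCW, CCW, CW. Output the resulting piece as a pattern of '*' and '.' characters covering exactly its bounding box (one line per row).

Answer: ***
..*

Derivation:
Start:
.*
.*
**
After rotation 1 (CCW):
***
..*
After rotation 2 (CW):
.*
.*
**
After rotation 3 (CCW):
***
..*
After rotation 4 (CCW):
**
*.
*.
After rotation 5 (CW):
***
..*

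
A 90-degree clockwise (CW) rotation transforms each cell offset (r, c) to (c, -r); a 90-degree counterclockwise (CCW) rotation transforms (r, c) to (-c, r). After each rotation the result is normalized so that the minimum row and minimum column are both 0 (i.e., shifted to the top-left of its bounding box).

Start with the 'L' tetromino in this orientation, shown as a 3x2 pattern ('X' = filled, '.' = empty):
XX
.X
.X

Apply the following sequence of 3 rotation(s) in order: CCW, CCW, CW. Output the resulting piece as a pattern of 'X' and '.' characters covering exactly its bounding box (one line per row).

Start:
XX
.X
.X
After rotation 1 (CCW):
XXX
X..
After rotation 2 (CCW):
X.
X.
XX
After rotation 3 (CW):
XXX
X..

Answer: XXX
X..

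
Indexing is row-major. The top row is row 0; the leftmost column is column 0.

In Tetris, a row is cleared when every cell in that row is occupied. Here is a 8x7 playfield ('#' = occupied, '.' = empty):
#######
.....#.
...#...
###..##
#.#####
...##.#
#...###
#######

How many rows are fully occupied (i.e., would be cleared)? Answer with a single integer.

Answer: 2

Derivation:
Check each row:
  row 0: 0 empty cells -> FULL (clear)
  row 1: 6 empty cells -> not full
  row 2: 6 empty cells -> not full
  row 3: 2 empty cells -> not full
  row 4: 1 empty cell -> not full
  row 5: 4 empty cells -> not full
  row 6: 3 empty cells -> not full
  row 7: 0 empty cells -> FULL (clear)
Total rows cleared: 2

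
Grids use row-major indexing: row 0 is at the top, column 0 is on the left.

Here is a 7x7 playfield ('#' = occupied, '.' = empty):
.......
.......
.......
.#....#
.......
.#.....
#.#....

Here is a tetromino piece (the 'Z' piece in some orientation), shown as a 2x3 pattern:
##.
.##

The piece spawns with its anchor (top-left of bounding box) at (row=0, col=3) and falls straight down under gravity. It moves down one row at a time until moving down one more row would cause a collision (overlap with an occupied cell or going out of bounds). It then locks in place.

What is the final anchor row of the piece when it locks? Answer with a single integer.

Spawn at (row=0, col=3). Try each row:
  row 0: fits
  row 1: fits
  row 2: fits
  row 3: fits
  row 4: fits
  row 5: fits
  row 6: blocked -> lock at row 5

Answer: 5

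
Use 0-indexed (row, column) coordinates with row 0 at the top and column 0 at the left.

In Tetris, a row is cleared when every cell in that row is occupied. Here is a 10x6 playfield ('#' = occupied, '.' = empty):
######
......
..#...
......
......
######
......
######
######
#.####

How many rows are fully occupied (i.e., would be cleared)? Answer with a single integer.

Answer: 4

Derivation:
Check each row:
  row 0: 0 empty cells -> FULL (clear)
  row 1: 6 empty cells -> not full
  row 2: 5 empty cells -> not full
  row 3: 6 empty cells -> not full
  row 4: 6 empty cells -> not full
  row 5: 0 empty cells -> FULL (clear)
  row 6: 6 empty cells -> not full
  row 7: 0 empty cells -> FULL (clear)
  row 8: 0 empty cells -> FULL (clear)
  row 9: 1 empty cell -> not full
Total rows cleared: 4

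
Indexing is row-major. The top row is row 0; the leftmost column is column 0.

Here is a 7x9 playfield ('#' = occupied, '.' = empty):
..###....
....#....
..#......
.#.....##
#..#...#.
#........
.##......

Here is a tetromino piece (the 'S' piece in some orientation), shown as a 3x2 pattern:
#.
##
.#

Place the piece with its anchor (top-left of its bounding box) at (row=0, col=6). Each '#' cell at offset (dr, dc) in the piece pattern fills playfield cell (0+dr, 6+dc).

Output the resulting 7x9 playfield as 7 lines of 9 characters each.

Fill (0+0,6+0) = (0,6)
Fill (0+1,6+0) = (1,6)
Fill (0+1,6+1) = (1,7)
Fill (0+2,6+1) = (2,7)

Answer: ..###.#..
....#.##.
..#....#.
.#.....##
#..#...#.
#........
.##......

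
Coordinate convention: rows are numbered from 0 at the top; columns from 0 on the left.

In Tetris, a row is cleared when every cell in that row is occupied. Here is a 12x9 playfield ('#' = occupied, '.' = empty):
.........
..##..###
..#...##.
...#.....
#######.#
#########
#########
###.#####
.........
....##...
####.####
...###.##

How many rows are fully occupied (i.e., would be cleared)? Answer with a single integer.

Check each row:
  row 0: 9 empty cells -> not full
  row 1: 4 empty cells -> not full
  row 2: 6 empty cells -> not full
  row 3: 8 empty cells -> not full
  row 4: 1 empty cell -> not full
  row 5: 0 empty cells -> FULL (clear)
  row 6: 0 empty cells -> FULL (clear)
  row 7: 1 empty cell -> not full
  row 8: 9 empty cells -> not full
  row 9: 7 empty cells -> not full
  row 10: 1 empty cell -> not full
  row 11: 4 empty cells -> not full
Total rows cleared: 2

Answer: 2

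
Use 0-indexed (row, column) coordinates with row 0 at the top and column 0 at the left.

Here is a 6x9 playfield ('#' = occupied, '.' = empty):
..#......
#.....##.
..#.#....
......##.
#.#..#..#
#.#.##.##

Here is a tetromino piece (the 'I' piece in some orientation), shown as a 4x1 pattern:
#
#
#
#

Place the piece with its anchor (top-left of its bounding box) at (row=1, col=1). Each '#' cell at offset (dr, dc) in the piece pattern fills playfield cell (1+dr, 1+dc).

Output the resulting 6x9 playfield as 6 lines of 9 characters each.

Fill (1+0,1+0) = (1,1)
Fill (1+1,1+0) = (2,1)
Fill (1+2,1+0) = (3,1)
Fill (1+3,1+0) = (4,1)

Answer: ..#......
##....##.
.##.#....
.#....##.
###..#..#
#.#.##.##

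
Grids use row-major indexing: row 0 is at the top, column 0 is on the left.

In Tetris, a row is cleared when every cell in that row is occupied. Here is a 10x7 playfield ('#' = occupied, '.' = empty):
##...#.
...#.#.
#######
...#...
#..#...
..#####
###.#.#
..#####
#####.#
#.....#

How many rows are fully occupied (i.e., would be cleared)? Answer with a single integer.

Check each row:
  row 0: 4 empty cells -> not full
  row 1: 5 empty cells -> not full
  row 2: 0 empty cells -> FULL (clear)
  row 3: 6 empty cells -> not full
  row 4: 5 empty cells -> not full
  row 5: 2 empty cells -> not full
  row 6: 2 empty cells -> not full
  row 7: 2 empty cells -> not full
  row 8: 1 empty cell -> not full
  row 9: 5 empty cells -> not full
Total rows cleared: 1

Answer: 1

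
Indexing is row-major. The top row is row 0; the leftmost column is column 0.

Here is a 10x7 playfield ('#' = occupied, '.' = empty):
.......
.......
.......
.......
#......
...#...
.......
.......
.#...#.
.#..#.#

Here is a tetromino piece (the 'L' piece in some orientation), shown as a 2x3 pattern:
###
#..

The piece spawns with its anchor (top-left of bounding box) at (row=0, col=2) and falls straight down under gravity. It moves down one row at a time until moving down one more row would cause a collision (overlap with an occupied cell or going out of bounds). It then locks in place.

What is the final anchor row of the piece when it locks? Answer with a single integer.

Answer: 4

Derivation:
Spawn at (row=0, col=2). Try each row:
  row 0: fits
  row 1: fits
  row 2: fits
  row 3: fits
  row 4: fits
  row 5: blocked -> lock at row 4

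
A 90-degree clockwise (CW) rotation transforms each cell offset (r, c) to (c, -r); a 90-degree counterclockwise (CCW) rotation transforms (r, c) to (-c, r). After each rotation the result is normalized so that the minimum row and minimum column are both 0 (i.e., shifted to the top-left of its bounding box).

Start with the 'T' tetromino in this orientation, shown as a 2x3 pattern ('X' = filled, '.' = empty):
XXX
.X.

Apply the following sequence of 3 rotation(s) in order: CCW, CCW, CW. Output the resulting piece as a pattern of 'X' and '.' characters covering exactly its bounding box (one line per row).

Answer: X.
XX
X.

Derivation:
Start:
XXX
.X.
After rotation 1 (CCW):
X.
XX
X.
After rotation 2 (CCW):
.X.
XXX
After rotation 3 (CW):
X.
XX
X.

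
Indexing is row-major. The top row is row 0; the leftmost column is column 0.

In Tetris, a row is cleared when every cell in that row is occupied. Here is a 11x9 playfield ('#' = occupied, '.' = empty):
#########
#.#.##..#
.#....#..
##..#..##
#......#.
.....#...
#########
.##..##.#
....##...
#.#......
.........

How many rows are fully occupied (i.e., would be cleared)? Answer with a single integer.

Check each row:
  row 0: 0 empty cells -> FULL (clear)
  row 1: 4 empty cells -> not full
  row 2: 7 empty cells -> not full
  row 3: 4 empty cells -> not full
  row 4: 7 empty cells -> not full
  row 5: 8 empty cells -> not full
  row 6: 0 empty cells -> FULL (clear)
  row 7: 4 empty cells -> not full
  row 8: 7 empty cells -> not full
  row 9: 7 empty cells -> not full
  row 10: 9 empty cells -> not full
Total rows cleared: 2

Answer: 2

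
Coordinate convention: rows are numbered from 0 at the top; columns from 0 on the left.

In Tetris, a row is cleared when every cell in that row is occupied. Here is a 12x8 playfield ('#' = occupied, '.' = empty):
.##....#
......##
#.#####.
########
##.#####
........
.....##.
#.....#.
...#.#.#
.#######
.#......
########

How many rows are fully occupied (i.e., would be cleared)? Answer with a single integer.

Answer: 2

Derivation:
Check each row:
  row 0: 5 empty cells -> not full
  row 1: 6 empty cells -> not full
  row 2: 2 empty cells -> not full
  row 3: 0 empty cells -> FULL (clear)
  row 4: 1 empty cell -> not full
  row 5: 8 empty cells -> not full
  row 6: 6 empty cells -> not full
  row 7: 6 empty cells -> not full
  row 8: 5 empty cells -> not full
  row 9: 1 empty cell -> not full
  row 10: 7 empty cells -> not full
  row 11: 0 empty cells -> FULL (clear)
Total rows cleared: 2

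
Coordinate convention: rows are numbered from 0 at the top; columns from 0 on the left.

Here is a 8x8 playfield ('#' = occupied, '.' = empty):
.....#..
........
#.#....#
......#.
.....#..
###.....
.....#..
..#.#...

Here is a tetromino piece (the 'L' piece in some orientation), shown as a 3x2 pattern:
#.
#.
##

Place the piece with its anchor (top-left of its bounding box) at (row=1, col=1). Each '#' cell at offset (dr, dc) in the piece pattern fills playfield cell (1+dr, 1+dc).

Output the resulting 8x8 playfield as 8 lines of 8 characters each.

Fill (1+0,1+0) = (1,1)
Fill (1+1,1+0) = (2,1)
Fill (1+2,1+0) = (3,1)
Fill (1+2,1+1) = (3,2)

Answer: .....#..
.#......
###....#
.##...#.
.....#..
###.....
.....#..
..#.#...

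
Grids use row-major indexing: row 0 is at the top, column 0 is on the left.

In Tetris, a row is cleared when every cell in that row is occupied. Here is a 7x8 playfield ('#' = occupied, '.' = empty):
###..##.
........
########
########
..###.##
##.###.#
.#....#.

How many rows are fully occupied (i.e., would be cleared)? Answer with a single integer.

Answer: 2

Derivation:
Check each row:
  row 0: 3 empty cells -> not full
  row 1: 8 empty cells -> not full
  row 2: 0 empty cells -> FULL (clear)
  row 3: 0 empty cells -> FULL (clear)
  row 4: 3 empty cells -> not full
  row 5: 2 empty cells -> not full
  row 6: 6 empty cells -> not full
Total rows cleared: 2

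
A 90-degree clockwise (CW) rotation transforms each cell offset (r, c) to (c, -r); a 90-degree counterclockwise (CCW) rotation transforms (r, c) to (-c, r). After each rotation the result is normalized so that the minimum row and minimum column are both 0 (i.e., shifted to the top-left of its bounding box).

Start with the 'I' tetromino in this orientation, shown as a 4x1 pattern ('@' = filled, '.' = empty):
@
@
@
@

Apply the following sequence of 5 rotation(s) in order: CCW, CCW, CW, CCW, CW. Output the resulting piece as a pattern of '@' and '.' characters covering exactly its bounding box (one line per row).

Start:
@
@
@
@
After rotation 1 (CCW):
@@@@
After rotation 2 (CCW):
@
@
@
@
After rotation 3 (CW):
@@@@
After rotation 4 (CCW):
@
@
@
@
After rotation 5 (CW):
@@@@

Answer: @@@@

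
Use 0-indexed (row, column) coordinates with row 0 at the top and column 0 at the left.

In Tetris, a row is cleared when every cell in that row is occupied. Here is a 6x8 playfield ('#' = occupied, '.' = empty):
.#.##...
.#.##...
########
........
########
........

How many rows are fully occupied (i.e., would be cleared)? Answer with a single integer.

Check each row:
  row 0: 5 empty cells -> not full
  row 1: 5 empty cells -> not full
  row 2: 0 empty cells -> FULL (clear)
  row 3: 8 empty cells -> not full
  row 4: 0 empty cells -> FULL (clear)
  row 5: 8 empty cells -> not full
Total rows cleared: 2

Answer: 2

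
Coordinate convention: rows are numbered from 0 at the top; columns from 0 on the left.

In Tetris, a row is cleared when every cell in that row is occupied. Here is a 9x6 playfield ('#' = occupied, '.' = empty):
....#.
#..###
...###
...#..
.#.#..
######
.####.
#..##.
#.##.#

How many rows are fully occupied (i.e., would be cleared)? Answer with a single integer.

Answer: 1

Derivation:
Check each row:
  row 0: 5 empty cells -> not full
  row 1: 2 empty cells -> not full
  row 2: 3 empty cells -> not full
  row 3: 5 empty cells -> not full
  row 4: 4 empty cells -> not full
  row 5: 0 empty cells -> FULL (clear)
  row 6: 2 empty cells -> not full
  row 7: 3 empty cells -> not full
  row 8: 2 empty cells -> not full
Total rows cleared: 1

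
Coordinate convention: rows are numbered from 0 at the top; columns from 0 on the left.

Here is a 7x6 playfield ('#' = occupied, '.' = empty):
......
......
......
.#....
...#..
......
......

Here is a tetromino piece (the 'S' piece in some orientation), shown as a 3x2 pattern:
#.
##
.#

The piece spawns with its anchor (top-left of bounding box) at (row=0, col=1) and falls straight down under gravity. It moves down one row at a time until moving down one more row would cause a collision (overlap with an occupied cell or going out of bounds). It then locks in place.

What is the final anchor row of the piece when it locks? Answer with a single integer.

Spawn at (row=0, col=1). Try each row:
  row 0: fits
  row 1: fits
  row 2: blocked -> lock at row 1

Answer: 1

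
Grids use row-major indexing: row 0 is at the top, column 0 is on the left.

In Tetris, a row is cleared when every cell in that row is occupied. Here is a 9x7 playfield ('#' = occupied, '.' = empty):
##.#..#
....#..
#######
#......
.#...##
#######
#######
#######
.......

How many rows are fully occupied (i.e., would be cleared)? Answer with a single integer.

Answer: 4

Derivation:
Check each row:
  row 0: 3 empty cells -> not full
  row 1: 6 empty cells -> not full
  row 2: 0 empty cells -> FULL (clear)
  row 3: 6 empty cells -> not full
  row 4: 4 empty cells -> not full
  row 5: 0 empty cells -> FULL (clear)
  row 6: 0 empty cells -> FULL (clear)
  row 7: 0 empty cells -> FULL (clear)
  row 8: 7 empty cells -> not full
Total rows cleared: 4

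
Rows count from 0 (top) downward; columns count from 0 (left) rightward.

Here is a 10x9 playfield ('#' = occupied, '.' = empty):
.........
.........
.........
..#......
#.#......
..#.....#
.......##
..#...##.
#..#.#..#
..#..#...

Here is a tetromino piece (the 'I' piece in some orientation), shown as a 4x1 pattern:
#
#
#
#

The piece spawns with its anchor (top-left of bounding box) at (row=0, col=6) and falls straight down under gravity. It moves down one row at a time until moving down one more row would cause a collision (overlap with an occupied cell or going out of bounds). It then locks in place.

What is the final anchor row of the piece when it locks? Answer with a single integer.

Spawn at (row=0, col=6). Try each row:
  row 0: fits
  row 1: fits
  row 2: fits
  row 3: fits
  row 4: blocked -> lock at row 3

Answer: 3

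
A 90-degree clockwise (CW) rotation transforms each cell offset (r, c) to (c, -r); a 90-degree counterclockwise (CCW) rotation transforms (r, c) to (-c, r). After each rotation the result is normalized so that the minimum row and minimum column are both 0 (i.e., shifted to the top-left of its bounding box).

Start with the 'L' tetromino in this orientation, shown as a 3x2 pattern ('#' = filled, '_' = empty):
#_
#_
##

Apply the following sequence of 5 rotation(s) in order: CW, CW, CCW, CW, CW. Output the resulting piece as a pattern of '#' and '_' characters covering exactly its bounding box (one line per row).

Start:
#_
#_
##
After rotation 1 (CW):
###
#__
After rotation 2 (CW):
##
_#
_#
After rotation 3 (CCW):
###
#__
After rotation 4 (CW):
##
_#
_#
After rotation 5 (CW):
__#
###

Answer: __#
###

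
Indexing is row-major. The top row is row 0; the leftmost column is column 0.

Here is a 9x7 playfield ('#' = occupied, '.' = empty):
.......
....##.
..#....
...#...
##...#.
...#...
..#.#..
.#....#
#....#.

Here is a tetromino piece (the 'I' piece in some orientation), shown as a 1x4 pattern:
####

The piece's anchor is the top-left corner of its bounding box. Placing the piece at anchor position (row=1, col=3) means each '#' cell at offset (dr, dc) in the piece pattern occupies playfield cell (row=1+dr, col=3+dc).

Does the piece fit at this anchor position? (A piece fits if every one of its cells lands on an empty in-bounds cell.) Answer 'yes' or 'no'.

Answer: no

Derivation:
Check each piece cell at anchor (1, 3):
  offset (0,0) -> (1,3): empty -> OK
  offset (0,1) -> (1,4): occupied ('#') -> FAIL
  offset (0,2) -> (1,5): occupied ('#') -> FAIL
  offset (0,3) -> (1,6): empty -> OK
All cells valid: no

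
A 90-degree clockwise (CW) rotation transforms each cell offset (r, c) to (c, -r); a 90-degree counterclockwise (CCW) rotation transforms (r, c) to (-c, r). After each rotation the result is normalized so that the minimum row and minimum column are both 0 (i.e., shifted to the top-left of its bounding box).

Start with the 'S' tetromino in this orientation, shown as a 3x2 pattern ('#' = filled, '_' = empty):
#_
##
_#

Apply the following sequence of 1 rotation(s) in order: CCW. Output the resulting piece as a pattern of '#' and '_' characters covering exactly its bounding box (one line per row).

Answer: _##
##_

Derivation:
Start:
#_
##
_#
After rotation 1 (CCW):
_##
##_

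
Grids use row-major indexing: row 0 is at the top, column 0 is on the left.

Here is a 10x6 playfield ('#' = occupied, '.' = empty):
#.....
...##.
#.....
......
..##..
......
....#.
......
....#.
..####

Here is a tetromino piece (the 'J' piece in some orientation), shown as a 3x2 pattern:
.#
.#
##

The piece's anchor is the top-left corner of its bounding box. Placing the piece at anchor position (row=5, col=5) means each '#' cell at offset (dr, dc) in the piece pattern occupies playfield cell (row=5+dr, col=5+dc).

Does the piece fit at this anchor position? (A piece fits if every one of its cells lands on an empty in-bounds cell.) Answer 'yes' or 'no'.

Answer: no

Derivation:
Check each piece cell at anchor (5, 5):
  offset (0,1) -> (5,6): out of bounds -> FAIL
  offset (1,1) -> (6,6): out of bounds -> FAIL
  offset (2,0) -> (7,5): empty -> OK
  offset (2,1) -> (7,6): out of bounds -> FAIL
All cells valid: no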